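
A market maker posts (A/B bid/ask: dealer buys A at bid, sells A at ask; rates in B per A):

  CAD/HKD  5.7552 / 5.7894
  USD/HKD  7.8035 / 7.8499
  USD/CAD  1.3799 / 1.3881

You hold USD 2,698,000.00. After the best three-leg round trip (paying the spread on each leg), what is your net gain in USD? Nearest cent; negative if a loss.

Best loop USD → CAD → HKD → USD:
USD 2,698,000.00 × 1.3799 (sell USD at bid) = CAD 3,722,970.20
CAD 3,722,970.20 × 5.7552 (sell CAD at bid) = HKD 21,426,438.10
HKD 21,426,438.10 ÷ 7.8499 (buy USD at ask) = USD 2,729,517.33

Net profit: USD 31,517.33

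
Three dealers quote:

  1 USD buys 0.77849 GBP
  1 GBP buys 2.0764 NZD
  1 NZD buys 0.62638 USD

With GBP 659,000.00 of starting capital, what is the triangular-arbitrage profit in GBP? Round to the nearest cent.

Profitable loop is GBP → NZD → USD → GBP:
GBP 659,000.00 × 2.0764 = NZD 1,368,347.60
NZD 1,368,347.60 × 0.62638 = USD 857,105.57
USD 857,105.57 × 0.77849 = GBP 667,248.11
Profit = GBP 667,248.11 − GBP 659,000.00

Profit: GBP 8,248.11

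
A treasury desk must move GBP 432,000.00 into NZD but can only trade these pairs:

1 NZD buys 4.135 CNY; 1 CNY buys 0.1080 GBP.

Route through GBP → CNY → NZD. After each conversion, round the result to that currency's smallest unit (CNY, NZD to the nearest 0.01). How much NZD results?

NZD 967,351.87

GBP 432,000.00 ÷ 0.1080 = CNY 4,000,000.00
CNY 4,000,000.00 ÷ 4.135 = NZD 967,351.87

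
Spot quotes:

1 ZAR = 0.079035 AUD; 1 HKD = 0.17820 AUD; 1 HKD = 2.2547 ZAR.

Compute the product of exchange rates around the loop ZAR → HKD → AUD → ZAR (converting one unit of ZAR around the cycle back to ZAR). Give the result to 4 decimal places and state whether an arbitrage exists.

1.0000 (no arbitrage)

Around ZAR → HKD → AUD → ZAR: 1 ÷ 2.2547 × 0.17820 ÷ 0.079035 = 0.999999
Product ≈ 1 (deviation 0.000%, within rounding noise).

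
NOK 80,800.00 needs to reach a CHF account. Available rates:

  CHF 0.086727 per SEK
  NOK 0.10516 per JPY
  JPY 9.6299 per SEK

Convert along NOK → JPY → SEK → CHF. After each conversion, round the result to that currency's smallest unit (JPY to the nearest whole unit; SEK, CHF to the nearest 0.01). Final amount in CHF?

NOK 80,800.00 ÷ 0.10516 = JPY 768,353
JPY 768,353 ÷ 9.6299 = SEK 79,788.26
SEK 79,788.26 × 0.086727 = CHF 6,919.80

CHF 6,919.80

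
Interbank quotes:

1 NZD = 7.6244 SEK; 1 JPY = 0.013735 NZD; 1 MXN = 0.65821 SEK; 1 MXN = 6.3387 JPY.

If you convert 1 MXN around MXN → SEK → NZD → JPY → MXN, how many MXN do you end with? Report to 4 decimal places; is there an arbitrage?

0.9916 (arbitrage exists)

Around MXN → SEK → NZD → JPY → MXN: 1 × 0.65821 ÷ 7.6244 ÷ 0.013735 ÷ 6.3387 = 0.991585
Product < 1; profitable direction is MXN → JPY → NZD → SEK → MXN.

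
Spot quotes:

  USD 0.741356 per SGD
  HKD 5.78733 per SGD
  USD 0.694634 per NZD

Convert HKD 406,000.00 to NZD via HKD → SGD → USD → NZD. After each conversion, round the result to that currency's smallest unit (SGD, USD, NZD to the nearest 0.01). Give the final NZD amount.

HKD 406,000.00 ÷ 5.78733 = SGD 70,153.25
SGD 70,153.25 × 0.741356 = USD 52,008.53
USD 52,008.53 ÷ 0.694634 = NZD 74,871.85

NZD 74,871.85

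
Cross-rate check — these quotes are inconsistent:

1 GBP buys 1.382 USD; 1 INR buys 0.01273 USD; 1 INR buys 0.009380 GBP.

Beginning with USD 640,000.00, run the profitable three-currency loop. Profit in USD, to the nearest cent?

Profitable loop is USD → INR → GBP → USD:
USD 640,000.00 ÷ 0.01273 = INR 50,274,941.08
INR 50,274,941.08 × 0.009380 = GBP 471,578.95
GBP 471,578.95 × 1.382 = USD 651,722.11
Profit = USD 651,722.11 − USD 640,000.00

Profit: USD 11,722.11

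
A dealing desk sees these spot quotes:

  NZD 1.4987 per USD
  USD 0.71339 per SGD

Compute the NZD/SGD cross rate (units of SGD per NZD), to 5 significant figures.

NZD/SGD = 0.93532

1 NZD ÷ 1.4987 = 0.667245 USD
0.667245 USD ÷ 0.71339 = 0.935316 SGD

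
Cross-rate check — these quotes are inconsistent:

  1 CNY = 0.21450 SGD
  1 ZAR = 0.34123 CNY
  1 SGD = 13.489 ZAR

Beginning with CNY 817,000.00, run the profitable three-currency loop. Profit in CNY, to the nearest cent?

Profit: CNY 10,499.61

Profitable loop is CNY → ZAR → SGD → CNY:
CNY 817,000.00 ÷ 0.34123 = ZAR 2,394,279.52
ZAR 2,394,279.52 ÷ 13.489 = SGD 177,498.67
SGD 177,498.67 ÷ 0.21450 = CNY 827,499.61
Profit = CNY 827,499.61 − CNY 817,000.00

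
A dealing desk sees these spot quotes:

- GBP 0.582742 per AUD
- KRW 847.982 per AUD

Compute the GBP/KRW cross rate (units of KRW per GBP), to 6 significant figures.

1 GBP ÷ 0.582742 = 1.71603 AUD
1.71603 AUD × 847.982 = 1455.16 KRW

GBP/KRW = 1455.16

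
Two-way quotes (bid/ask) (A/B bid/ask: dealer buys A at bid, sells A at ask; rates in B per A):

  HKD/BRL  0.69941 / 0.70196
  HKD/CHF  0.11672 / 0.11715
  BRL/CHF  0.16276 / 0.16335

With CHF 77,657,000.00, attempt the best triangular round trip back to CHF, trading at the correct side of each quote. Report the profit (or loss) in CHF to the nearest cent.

Net profit: CHF 1,391,636.62

Best loop CHF → BRL → HKD → CHF:
CHF 77,657,000.00 ÷ 0.16335 (buy BRL at ask) = BRL 475,402,509.95
BRL 475,402,509.95 ÷ 0.70196 (buy HKD at ask) = HKD 677,250,142.38
HKD 677,250,142.38 × 0.11672 (sell HKD at bid) = CHF 79,048,636.62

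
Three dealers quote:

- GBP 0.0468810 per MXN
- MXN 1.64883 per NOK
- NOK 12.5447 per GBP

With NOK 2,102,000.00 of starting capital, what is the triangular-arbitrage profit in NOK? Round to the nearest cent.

Profitable loop is NOK → GBP → MXN → NOK:
NOK 2,102,000.00 ÷ 12.5447 = GBP 167,560.80
GBP 167,560.80 ÷ 0.0468810 = MXN 3,574,172.96
MXN 3,574,172.96 ÷ 1.64883 = NOK 2,167,702.53
Profit = NOK 2,167,702.53 − NOK 2,102,000.00

Profit: NOK 65,702.53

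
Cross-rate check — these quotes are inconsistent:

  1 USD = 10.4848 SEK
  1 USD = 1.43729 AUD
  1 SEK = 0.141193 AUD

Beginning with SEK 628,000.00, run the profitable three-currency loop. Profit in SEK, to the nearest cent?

Profit: SEK 18,827.62

Profitable loop is SEK → AUD → USD → SEK:
SEK 628,000.00 × 0.141193 = AUD 88,669.20
AUD 88,669.20 ÷ 1.43729 = USD 61,691.94
USD 61,691.94 × 10.4848 = SEK 646,827.62
Profit = SEK 646,827.62 − SEK 628,000.00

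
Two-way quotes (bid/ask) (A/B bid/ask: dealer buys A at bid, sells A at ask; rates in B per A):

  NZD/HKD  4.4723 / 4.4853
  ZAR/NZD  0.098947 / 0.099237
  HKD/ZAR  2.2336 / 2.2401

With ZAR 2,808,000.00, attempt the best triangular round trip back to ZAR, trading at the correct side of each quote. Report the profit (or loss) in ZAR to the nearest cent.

Best loop ZAR → HKD → NZD → ZAR:
ZAR 2,808,000.00 ÷ 2.2401 (buy HKD at ask) = HKD 1,253,515.47
HKD 1,253,515.47 ÷ 4.4853 (buy NZD at ask) = NZD 279,471.93
NZD 279,471.93 ÷ 0.099237 (buy ZAR at ask) = ZAR 2,816,207.00

Net profit: ZAR 8,207.00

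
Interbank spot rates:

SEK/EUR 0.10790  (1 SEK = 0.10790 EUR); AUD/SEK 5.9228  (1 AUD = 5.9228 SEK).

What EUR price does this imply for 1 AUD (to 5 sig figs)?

AUD/EUR = 0.63907

1 AUD × 5.9228 = 5.9228 SEK
5.9228 SEK × 0.10790 = 0.63907 EUR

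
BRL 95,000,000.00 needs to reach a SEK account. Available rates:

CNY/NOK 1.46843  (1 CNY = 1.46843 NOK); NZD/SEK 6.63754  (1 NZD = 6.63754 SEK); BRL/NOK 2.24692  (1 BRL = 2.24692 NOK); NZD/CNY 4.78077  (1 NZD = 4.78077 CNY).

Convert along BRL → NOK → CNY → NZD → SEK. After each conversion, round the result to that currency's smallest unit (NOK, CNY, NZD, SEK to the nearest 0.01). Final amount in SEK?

BRL 95,000,000.00 × 2.24692 = NOK 213,457,400.00
NOK 213,457,400.00 ÷ 1.46843 = CNY 145,364,368.75
CNY 145,364,368.75 ÷ 4.78077 = NZD 30,406,057.76
NZD 30,406,057.76 × 6.63754 = SEK 201,821,424.62

SEK 201,821,424.62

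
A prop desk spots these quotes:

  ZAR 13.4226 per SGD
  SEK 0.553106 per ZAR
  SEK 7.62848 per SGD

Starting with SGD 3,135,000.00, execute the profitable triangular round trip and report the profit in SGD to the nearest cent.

Profit: SGD 86,295.30

Profitable loop is SGD → SEK → ZAR → SGD:
SGD 3,135,000.00 × 7.62848 = SEK 23,915,284.80
SEK 23,915,284.80 ÷ 0.553106 = ZAR 43,238,158.33
ZAR 43,238,158.33 ÷ 13.4226 = SGD 3,221,295.30
Profit = SGD 3,221,295.30 − SGD 3,135,000.00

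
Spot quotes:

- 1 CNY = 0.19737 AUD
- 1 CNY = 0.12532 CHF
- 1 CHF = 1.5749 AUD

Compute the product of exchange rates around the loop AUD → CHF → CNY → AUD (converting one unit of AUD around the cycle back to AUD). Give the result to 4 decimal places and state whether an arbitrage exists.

1.0000 (no arbitrage)

Around AUD → CHF → CNY → AUD: 1 ÷ 1.5749 ÷ 0.12532 × 0.19737 = 1.000018
Product ≈ 1 (deviation 0.002%, within rounding noise).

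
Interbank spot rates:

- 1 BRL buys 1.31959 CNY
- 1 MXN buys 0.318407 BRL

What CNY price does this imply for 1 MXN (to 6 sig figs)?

1 MXN × 0.318407 = 0.318407 BRL
0.318407 BRL × 1.31959 = 0.420167 CNY

MXN/CNY = 0.420167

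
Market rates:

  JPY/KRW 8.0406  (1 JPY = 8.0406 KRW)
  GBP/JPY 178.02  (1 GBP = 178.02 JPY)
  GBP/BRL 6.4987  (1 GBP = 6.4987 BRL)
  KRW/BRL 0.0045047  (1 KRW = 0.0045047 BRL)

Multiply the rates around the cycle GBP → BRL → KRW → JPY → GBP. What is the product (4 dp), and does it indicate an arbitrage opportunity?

Around GBP → BRL → KRW → JPY → GBP: 1 × 6.4987 ÷ 0.0045047 ÷ 8.0406 ÷ 178.02 = 1.007867
Product > 1; profitable direction is GBP → BRL → KRW → JPY → GBP.

1.0079 (arbitrage exists)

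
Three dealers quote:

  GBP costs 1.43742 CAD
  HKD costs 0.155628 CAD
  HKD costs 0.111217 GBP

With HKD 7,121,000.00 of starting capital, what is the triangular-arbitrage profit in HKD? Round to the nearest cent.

Profitable loop is HKD → GBP → CAD → HKD:
HKD 7,121,000.00 × 0.111217 = GBP 791,976.26
GBP 791,976.26 × 1.43742 = CAD 1,138,402.51
CAD 1,138,402.51 ÷ 0.155628 = HKD 7,314,895.21
Profit = HKD 7,314,895.21 − HKD 7,121,000.00

Profit: HKD 193,895.21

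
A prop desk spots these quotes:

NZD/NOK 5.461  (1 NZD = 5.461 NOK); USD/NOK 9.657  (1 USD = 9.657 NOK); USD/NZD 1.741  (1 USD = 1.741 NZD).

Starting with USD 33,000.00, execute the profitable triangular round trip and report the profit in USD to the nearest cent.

Profit: USD 518.55

Profitable loop is USD → NOK → NZD → USD:
USD 33,000.00 × 9.657 = NOK 318,681.00
NOK 318,681.00 ÷ 5.461 = NZD 58,355.80
NZD 58,355.80 ÷ 1.741 = USD 33,518.55
Profit = USD 33,518.55 − USD 33,000.00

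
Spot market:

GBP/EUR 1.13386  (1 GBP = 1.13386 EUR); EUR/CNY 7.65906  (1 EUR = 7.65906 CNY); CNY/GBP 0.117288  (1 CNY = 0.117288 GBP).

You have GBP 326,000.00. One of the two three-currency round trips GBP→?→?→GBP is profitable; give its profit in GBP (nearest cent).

Profitable loop is GBP → EUR → CNY → GBP:
GBP 326,000.00 × 1.13386 = EUR 369,638.36
EUR 369,638.36 × 7.65906 = CNY 2,831,082.38
CNY 2,831,082.38 × 0.117288 = GBP 332,051.99
Profit = GBP 332,051.99 − GBP 326,000.00

Profit: GBP 6,051.99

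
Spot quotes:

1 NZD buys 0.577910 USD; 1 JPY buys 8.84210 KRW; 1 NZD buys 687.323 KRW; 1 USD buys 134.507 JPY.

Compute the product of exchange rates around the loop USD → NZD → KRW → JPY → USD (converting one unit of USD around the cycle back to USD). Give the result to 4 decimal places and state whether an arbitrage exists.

1.0000 (no arbitrage)

Around USD → NZD → KRW → JPY → USD: 1 ÷ 0.577910 × 687.323 ÷ 8.84210 ÷ 134.507 = 1.000001
Product ≈ 1 (deviation 0.000%, within rounding noise).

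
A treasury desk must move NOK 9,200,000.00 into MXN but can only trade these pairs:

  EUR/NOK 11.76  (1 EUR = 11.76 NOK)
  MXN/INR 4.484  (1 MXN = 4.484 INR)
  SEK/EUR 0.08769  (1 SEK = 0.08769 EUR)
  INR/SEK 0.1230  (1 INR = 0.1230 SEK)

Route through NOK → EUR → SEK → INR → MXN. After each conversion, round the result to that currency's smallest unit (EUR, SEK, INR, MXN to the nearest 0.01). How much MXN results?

NOK 9,200,000.00 ÷ 11.76 = EUR 782,312.93
EUR 782,312.93 ÷ 0.08769 = SEK 8,921,347.13
SEK 8,921,347.13 ÷ 0.1230 = INR 72,531,277.48
INR 72,531,277.48 ÷ 4.484 = MXN 16,175,574.82

MXN 16,175,574.82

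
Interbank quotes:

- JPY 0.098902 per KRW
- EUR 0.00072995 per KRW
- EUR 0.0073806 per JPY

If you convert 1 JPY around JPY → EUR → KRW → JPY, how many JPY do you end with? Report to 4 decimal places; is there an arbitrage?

Around JPY → EUR → KRW → JPY: 1 × 0.0073806 ÷ 0.00072995 × 0.098902 = 1.000008
Product ≈ 1 (deviation 0.001%, within rounding noise).

1.0000 (no arbitrage)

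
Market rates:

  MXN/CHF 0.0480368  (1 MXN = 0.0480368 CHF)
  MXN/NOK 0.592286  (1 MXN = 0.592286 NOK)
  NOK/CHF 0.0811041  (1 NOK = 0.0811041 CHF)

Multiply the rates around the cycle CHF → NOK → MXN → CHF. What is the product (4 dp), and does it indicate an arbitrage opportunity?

Around CHF → NOK → MXN → CHF: 1 ÷ 0.0811041 ÷ 0.592286 × 0.0480368 = 1.000000
Product ≈ 1 (deviation 0.000%, within rounding noise).

1.0000 (no arbitrage)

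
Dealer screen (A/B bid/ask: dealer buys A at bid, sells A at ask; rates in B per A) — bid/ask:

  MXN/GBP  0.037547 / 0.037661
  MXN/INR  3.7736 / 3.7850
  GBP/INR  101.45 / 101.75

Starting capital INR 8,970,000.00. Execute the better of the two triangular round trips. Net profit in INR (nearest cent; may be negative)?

Net profit: INR 57,216.40

Best loop INR → MXN → GBP → INR:
INR 8,970,000.00 ÷ 3.7850 (buy MXN at ask) = MXN 2,369,881.11
MXN 2,369,881.11 × 0.037547 (sell MXN at bid) = GBP 88,981.93
GBP 88,981.93 × 101.45 (sell GBP at bid) = INR 9,027,216.40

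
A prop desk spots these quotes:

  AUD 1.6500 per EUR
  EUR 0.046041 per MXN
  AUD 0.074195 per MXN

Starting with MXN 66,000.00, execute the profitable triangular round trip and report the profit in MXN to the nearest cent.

Profitable loop is MXN → EUR → AUD → MXN:
MXN 66,000.00 × 0.046041 = EUR 3,038.71
EUR 3,038.71 × 1.6500 = AUD 5,013.86
AUD 5,013.86 ÷ 0.074195 = MXN 67,576.86
Profit = MXN 67,576.86 − MXN 66,000.00

Profit: MXN 1,576.86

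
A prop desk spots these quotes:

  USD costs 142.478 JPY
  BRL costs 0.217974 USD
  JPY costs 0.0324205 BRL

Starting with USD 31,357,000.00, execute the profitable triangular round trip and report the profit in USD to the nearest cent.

Profit: USD 215,336.18

Profitable loop is USD → JPY → BRL → USD:
USD 31,357,000.00 × 142.478 = JPY 4,467,682,646
JPY 4,467,682,646 × 0.0324205 = BRL 144,844,505.22
BRL 144,844,505.22 × 0.217974 = USD 31,572,336.18
Profit = USD 31,572,336.18 − USD 31,357,000.00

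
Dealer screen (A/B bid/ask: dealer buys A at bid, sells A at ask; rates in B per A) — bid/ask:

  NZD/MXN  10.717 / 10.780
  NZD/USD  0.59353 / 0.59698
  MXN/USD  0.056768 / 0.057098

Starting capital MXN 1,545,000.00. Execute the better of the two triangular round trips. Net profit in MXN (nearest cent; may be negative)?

Net profit: MXN 29,510.37

Best loop MXN → USD → NZD → MXN:
MXN 1,545,000.00 × 0.056768 (sell MXN at bid) = USD 87,706.56
USD 87,706.56 ÷ 0.59698 (buy NZD at ask) = NZD 146,917.08
NZD 146,917.08 × 10.717 (sell NZD at bid) = MXN 1,574,510.37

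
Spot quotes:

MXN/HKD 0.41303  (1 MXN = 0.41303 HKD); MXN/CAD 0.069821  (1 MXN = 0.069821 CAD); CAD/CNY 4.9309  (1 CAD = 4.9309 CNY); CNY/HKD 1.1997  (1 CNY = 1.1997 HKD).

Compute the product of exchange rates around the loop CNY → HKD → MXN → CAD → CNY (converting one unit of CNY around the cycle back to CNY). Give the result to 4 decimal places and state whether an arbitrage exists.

1.0000 (no arbitrage)

Around CNY → HKD → MXN → CAD → CNY: 1 × 1.1997 ÷ 0.41303 × 0.069821 × 4.9309 = 1.000008
Product ≈ 1 (deviation 0.001%, within rounding noise).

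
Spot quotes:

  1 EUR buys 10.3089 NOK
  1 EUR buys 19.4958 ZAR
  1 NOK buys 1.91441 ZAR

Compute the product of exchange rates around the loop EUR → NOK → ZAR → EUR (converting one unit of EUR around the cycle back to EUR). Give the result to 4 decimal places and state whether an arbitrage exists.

Around EUR → NOK → ZAR → EUR: 1 × 10.3089 × 1.91441 ÷ 19.4958 = 1.012293
Product > 1; profitable direction is EUR → NOK → ZAR → EUR.

1.0123 (arbitrage exists)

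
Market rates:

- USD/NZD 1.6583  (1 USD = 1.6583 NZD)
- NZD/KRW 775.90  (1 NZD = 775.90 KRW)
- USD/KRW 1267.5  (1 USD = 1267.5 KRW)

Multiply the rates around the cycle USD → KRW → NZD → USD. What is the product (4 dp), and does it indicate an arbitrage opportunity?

Around USD → KRW → NZD → USD: 1 × 1267.5 ÷ 775.90 ÷ 1.6583 = 0.985097
Product < 1; profitable direction is USD → NZD → KRW → USD.

0.9851 (arbitrage exists)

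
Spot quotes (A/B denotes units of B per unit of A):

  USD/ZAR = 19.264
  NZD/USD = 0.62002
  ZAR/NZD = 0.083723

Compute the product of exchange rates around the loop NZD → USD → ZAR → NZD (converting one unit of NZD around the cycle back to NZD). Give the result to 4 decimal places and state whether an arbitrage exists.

Around NZD → USD → ZAR → NZD: 1 × 0.62002 × 19.264 × 0.083723 = 0.999993
Product ≈ 1 (deviation 0.001%, within rounding noise).

1.0000 (no arbitrage)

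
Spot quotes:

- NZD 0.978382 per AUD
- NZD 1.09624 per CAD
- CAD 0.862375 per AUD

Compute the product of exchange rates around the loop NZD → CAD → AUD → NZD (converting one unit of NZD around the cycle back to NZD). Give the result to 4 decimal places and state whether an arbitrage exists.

Around NZD → CAD → AUD → NZD: 1 ÷ 1.09624 ÷ 0.862375 × 0.978382 = 1.034920
Product > 1; profitable direction is NZD → CAD → AUD → NZD.

1.0349 (arbitrage exists)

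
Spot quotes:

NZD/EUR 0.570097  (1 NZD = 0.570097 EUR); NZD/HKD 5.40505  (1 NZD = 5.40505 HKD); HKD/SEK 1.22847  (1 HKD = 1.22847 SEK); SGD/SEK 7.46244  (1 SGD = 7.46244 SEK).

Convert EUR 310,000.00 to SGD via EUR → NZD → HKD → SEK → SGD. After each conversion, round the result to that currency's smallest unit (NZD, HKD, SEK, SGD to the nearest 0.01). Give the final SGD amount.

EUR 310,000.00 ÷ 0.570097 = NZD 543,767.11
NZD 543,767.11 × 5.40505 = HKD 2,939,088.42
HKD 2,939,088.42 × 1.22847 = SEK 3,610,581.95
SEK 3,610,581.95 ÷ 7.46244 = SGD 483,833.97

SGD 483,833.97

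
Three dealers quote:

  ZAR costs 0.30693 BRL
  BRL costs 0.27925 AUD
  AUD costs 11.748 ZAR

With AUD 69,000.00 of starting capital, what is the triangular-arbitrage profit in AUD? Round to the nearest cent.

Profitable loop is AUD → ZAR → BRL → AUD:
AUD 69,000.00 × 11.748 = ZAR 810,612.00
ZAR 810,612.00 × 0.30693 = BRL 248,801.14
BRL 248,801.14 × 0.27925 = AUD 69,477.72
Profit = AUD 69,477.72 − AUD 69,000.00

Profit: AUD 477.72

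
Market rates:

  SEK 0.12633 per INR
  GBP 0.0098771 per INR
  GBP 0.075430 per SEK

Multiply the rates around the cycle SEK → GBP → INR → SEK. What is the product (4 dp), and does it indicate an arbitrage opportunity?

Around SEK → GBP → INR → SEK: 1 × 0.075430 ÷ 0.0098771 × 0.12633 = 0.964764
Product < 1; profitable direction is SEK → INR → GBP → SEK.

0.9648 (arbitrage exists)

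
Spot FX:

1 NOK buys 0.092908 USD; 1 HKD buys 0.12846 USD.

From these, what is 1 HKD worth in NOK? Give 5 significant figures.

HKD/NOK = 1.3827

1 HKD × 0.12846 = 0.12846 USD
0.12846 USD ÷ 0.092908 = 1.38266 NOK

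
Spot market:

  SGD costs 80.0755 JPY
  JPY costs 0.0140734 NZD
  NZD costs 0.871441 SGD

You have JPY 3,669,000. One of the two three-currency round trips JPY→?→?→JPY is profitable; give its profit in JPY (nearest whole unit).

Profit: JPY 67,036

Profitable loop is JPY → SGD → NZD → JPY:
JPY 3,669,000 ÷ 80.0755 = SGD 45,819.26
SGD 45,819.26 ÷ 0.871441 = NZD 52,578.73
NZD 52,578.73 ÷ 0.0140734 = JPY 3,736,036
Profit = JPY 3,736,036 − JPY 3,669,000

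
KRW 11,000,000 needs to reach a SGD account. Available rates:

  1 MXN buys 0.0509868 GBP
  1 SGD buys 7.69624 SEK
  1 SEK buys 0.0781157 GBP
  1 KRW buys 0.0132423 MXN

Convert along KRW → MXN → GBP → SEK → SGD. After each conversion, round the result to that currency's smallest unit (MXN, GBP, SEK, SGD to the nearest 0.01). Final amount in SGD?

KRW 11,000,000 × 0.0132423 = MXN 145,665.30
MXN 145,665.30 × 0.0509868 = GBP 7,427.01
GBP 7,427.01 ÷ 0.0781157 = SEK 95,077.05
SEK 95,077.05 ÷ 7.69624 = SGD 12,353.70

SGD 12,353.70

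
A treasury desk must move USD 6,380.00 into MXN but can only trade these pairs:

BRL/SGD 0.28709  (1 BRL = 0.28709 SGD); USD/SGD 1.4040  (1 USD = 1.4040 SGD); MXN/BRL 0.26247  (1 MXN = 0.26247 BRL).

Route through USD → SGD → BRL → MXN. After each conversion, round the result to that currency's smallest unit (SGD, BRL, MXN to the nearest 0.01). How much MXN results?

USD 6,380.00 × 1.4040 = SGD 8,957.52
SGD 8,957.52 ÷ 0.28709 = BRL 31,201.09
BRL 31,201.09 ÷ 0.26247 = MXN 118,874.88

MXN 118,874.88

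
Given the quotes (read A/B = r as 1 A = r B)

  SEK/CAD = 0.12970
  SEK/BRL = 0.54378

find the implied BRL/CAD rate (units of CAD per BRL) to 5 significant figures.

BRL/CAD = 0.23852

1 BRL ÷ 0.54378 = 1.83898 SEK
1.83898 SEK × 0.12970 = 0.238516 CAD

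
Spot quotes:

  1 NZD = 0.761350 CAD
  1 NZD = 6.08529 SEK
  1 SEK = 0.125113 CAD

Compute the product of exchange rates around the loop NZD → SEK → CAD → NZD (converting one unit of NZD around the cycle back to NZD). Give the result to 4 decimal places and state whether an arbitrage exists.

1.0000 (no arbitrage)

Around NZD → SEK → CAD → NZD: 1 × 6.08529 × 0.125113 ÷ 0.761350 = 0.999999
Product ≈ 1 (deviation 0.000%, within rounding noise).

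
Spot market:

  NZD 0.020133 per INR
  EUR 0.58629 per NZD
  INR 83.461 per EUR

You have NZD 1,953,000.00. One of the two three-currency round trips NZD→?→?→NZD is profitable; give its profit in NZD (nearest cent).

Profitable loop is NZD → INR → EUR → NZD:
NZD 1,953,000.00 ÷ 0.020133 = INR 97,004,917.30
INR 97,004,917.30 ÷ 83.461 = EUR 1,162,278.40
EUR 1,162,278.40 ÷ 0.58629 = NZD 1,982,429.17
Profit = NZD 1,982,429.17 − NZD 1,953,000.00

Profit: NZD 29,429.17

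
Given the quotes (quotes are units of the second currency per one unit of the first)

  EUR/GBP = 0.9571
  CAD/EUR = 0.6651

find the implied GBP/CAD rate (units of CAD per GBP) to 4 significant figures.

1 GBP ÷ 0.9571 = 1.04482 EUR
1.04482 EUR ÷ 0.6651 = 1.57093 CAD

GBP/CAD = 1.571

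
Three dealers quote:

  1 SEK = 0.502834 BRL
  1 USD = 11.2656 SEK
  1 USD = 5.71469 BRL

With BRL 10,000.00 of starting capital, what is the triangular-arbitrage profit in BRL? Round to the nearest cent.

Profitable loop is BRL → SEK → USD → BRL:
BRL 10,000.00 ÷ 0.502834 = SEK 19,887.28
SEK 19,887.28 ÷ 11.2656 = USD 1,765.31
USD 1,765.31 × 5.71469 = BRL 10,088.20
Profit = BRL 10,088.20 − BRL 10,000.00

Profit: BRL 88.20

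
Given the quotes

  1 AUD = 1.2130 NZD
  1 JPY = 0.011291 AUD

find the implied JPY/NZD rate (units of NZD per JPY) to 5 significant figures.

1 JPY × 0.011291 = 0.011291 AUD
0.011291 AUD × 1.2130 = 0.013696 NZD

JPY/NZD = 0.013696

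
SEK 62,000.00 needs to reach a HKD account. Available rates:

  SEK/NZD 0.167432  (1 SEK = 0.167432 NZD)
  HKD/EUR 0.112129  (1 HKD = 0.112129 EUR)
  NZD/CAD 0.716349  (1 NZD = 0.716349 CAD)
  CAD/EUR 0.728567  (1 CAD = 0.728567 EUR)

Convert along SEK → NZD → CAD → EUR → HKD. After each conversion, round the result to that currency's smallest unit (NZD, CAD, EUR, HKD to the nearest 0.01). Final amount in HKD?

SEK 62,000.00 × 0.167432 = NZD 10,380.78
NZD 10,380.78 × 0.716349 = CAD 7,436.26
CAD 7,436.26 × 0.728567 = EUR 5,417.81
EUR 5,417.81 ÷ 0.112129 = HKD 48,317.65

HKD 48,317.65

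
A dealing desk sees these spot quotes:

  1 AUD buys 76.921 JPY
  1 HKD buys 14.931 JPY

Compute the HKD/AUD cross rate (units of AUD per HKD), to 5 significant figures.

HKD/AUD = 0.19411

1 HKD × 14.931 = 14.931 JPY
14.931 JPY ÷ 76.921 = 0.194108 AUD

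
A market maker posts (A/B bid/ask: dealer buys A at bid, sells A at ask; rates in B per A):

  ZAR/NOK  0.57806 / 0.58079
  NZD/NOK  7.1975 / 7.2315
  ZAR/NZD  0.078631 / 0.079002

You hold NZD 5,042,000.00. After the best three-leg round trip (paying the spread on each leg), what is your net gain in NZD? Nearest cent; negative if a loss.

Net profit: NZD 59,633.82

Best loop NZD → ZAR → NOK → NZD:
NZD 5,042,000.00 ÷ 0.079002 (buy ZAR at ask) = ZAR 63,821,169.08
ZAR 63,821,169.08 × 0.57806 (sell ZAR at bid) = NOK 36,892,465.00
NOK 36,892,465.00 ÷ 7.2315 (buy NZD at ask) = NZD 5,101,633.82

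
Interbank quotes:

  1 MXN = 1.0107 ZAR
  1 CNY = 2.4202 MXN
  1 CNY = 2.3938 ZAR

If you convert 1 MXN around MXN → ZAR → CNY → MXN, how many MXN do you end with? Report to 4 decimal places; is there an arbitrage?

Around MXN → ZAR → CNY → MXN: 1 × 1.0107 ÷ 2.3938 × 2.4202 = 1.021846
Product > 1; profitable direction is MXN → ZAR → CNY → MXN.

1.0218 (arbitrage exists)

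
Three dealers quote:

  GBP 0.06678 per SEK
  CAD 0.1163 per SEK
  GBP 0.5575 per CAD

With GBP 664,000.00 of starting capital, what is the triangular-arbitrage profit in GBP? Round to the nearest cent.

Profit: GBP 19,895.75

Profitable loop is GBP → CAD → SEK → GBP:
GBP 664,000.00 ÷ 0.5575 = CAD 1,191,031.39
CAD 1,191,031.39 ÷ 0.1163 = SEK 10,241,026.57
SEK 10,241,026.57 × 0.06678 = GBP 683,895.75
Profit = GBP 683,895.75 − GBP 664,000.00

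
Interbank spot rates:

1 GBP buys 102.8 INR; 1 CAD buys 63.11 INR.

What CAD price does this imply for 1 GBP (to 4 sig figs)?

1 GBP × 102.8 = 102.8 INR
102.8 INR ÷ 63.11 = 1.6289 CAD

GBP/CAD = 1.629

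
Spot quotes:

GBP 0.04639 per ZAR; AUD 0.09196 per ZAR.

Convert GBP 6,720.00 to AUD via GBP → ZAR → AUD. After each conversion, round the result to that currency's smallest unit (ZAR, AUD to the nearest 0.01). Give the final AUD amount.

AUD 13,321.22

GBP 6,720.00 ÷ 0.04639 = ZAR 144,858.81
ZAR 144,858.81 × 0.09196 = AUD 13,321.22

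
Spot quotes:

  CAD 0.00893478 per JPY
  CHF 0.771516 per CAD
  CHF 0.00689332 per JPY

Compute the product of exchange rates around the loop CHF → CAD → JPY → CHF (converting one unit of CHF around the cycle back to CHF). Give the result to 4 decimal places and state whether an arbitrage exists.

1.0000 (no arbitrage)

Around CHF → CAD → JPY → CHF: 1 ÷ 0.771516 ÷ 0.00893478 × 0.00689332 = 0.999999
Product ≈ 1 (deviation 0.000%, within rounding noise).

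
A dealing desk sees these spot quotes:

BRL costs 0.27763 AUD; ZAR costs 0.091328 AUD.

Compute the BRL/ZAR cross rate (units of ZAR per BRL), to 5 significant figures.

1 BRL × 0.27763 = 0.27763 AUD
0.27763 AUD ÷ 0.091328 = 3.03992 ZAR

BRL/ZAR = 3.0399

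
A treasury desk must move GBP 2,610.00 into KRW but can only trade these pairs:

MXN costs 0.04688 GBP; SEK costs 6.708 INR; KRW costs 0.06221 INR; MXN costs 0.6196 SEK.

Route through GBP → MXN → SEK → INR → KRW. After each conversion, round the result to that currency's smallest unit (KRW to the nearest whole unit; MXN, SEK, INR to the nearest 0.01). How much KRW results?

GBP 2,610.00 ÷ 0.04688 = MXN 55,674.06
MXN 55,674.06 × 0.6196 = SEK 34,495.65
SEK 34,495.65 × 6.708 = INR 231,396.82
INR 231,396.82 ÷ 0.06221 = KRW 3,719,608

KRW 3,719,608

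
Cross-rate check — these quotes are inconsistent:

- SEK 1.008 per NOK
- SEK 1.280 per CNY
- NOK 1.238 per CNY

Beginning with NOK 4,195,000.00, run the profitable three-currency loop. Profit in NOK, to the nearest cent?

Profit: NOK 107,895.09

Profitable loop is NOK → CNY → SEK → NOK:
NOK 4,195,000.00 ÷ 1.238 = CNY 3,388,529.89
CNY 3,388,529.89 × 1.280 = SEK 4,337,318.26
SEK 4,337,318.26 ÷ 1.008 = NOK 4,302,895.09
Profit = NOK 4,302,895.09 − NOK 4,195,000.00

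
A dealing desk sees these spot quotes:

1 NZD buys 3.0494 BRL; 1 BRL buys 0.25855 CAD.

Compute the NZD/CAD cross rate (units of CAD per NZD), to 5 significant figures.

1 NZD × 3.0494 = 3.0494 BRL
3.0494 BRL × 0.25855 = 0.788422 CAD

NZD/CAD = 0.78842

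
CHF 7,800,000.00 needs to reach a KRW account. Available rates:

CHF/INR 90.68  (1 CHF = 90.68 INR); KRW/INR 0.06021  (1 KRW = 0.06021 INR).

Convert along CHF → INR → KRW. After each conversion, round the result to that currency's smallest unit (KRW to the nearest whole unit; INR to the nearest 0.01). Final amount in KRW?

CHF 7,800,000.00 × 90.68 = INR 707,304,000.00
INR 707,304,000.00 ÷ 0.06021 = KRW 11,747,284,504

KRW 11,747,284,504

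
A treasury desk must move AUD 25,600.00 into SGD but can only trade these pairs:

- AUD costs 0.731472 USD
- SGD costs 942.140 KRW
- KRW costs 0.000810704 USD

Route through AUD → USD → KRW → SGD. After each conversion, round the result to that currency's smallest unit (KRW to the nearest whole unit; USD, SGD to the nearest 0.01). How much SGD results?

AUD 25,600.00 × 0.731472 = USD 18,725.68
USD 18,725.68 ÷ 0.000810704 = KRW 23,098,048
KRW 23,098,048 ÷ 942.140 = SGD 24,516.58

SGD 24,516.58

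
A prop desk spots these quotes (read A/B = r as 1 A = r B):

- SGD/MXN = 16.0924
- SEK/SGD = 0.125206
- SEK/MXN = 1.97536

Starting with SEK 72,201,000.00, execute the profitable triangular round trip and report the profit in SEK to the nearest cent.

Profitable loop is SEK → SGD → MXN → SEK:
SEK 72,201,000.00 × 0.125206 = SGD 9,039,998.41
SGD 9,039,998.41 × 16.0924 = MXN 145,475,270.35
MXN 145,475,270.35 ÷ 1.97536 = SEK 73,644,940.85
Profit = SEK 73,644,940.85 − SEK 72,201,000.00

Profit: SEK 1,443,940.85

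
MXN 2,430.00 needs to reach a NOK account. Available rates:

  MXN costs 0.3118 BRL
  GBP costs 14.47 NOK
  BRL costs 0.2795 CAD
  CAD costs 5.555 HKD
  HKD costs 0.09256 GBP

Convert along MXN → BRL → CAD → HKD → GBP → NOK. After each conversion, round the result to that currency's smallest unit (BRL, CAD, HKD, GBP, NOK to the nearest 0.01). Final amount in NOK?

MXN 2,430.00 × 0.3118 = BRL 757.67
BRL 757.67 × 0.2795 = CAD 211.77
CAD 211.77 × 5.555 = HKD 1,176.38
HKD 1,176.38 × 0.09256 = GBP 108.89
GBP 108.89 × 14.47 = NOK 1,575.64

NOK 1,575.64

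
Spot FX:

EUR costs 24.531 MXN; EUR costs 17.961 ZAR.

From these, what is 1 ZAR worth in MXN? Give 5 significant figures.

1 ZAR ÷ 17.961 = 0.0556762 EUR
0.0556762 EUR × 24.531 = 1.36579 MXN

ZAR/MXN = 1.3658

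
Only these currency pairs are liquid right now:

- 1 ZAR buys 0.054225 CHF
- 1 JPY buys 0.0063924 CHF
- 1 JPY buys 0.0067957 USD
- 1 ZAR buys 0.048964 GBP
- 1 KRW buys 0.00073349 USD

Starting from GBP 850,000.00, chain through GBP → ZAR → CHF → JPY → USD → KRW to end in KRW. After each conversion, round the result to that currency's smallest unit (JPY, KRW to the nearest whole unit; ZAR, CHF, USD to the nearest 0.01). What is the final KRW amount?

KRW 1,364,324,422

GBP 850,000.00 ÷ 0.048964 = ZAR 17,359,692.84
ZAR 17,359,692.84 × 0.054225 = CHF 941,329.34
CHF 941,329.34 ÷ 0.0063924 = JPY 147,257,578
JPY 147,257,578 × 0.0067957 = USD 1,000,718.32
USD 1,000,718.32 ÷ 0.00073349 = KRW 1,364,324,422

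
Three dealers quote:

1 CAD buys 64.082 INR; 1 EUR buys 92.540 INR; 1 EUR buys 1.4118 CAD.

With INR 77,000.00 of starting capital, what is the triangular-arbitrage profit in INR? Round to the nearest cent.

Profit: INR 1,760.96

Profitable loop is INR → CAD → EUR → INR:
INR 77,000.00 ÷ 64.082 = CAD 1,201.59
CAD 1,201.59 ÷ 1.4118 = EUR 851.10
EUR 851.10 × 92.540 = INR 78,760.96
Profit = INR 78,760.96 − INR 77,000.00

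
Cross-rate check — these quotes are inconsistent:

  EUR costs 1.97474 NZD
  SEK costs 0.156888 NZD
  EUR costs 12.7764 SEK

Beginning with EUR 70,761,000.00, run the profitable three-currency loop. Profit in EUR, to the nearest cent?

Profitable loop is EUR → SEK → NZD → EUR:
EUR 70,761,000.00 × 12.7764 = SEK 904,070,840.40
SEK 904,070,840.40 × 0.156888 = NZD 141,837,866.01
NZD 141,837,866.01 ÷ 1.97474 = EUR 71,826,096.60
Profit = EUR 71,826,096.60 − EUR 70,761,000.00

Profit: EUR 1,065,096.60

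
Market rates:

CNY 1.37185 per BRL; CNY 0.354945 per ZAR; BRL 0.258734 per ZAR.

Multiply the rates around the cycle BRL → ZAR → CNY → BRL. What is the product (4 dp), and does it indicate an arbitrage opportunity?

1.0000 (no arbitrage)

Around BRL → ZAR → CNY → BRL: 1 ÷ 0.258734 × 0.354945 ÷ 1.37185 = 1.000002
Product ≈ 1 (deviation 0.000%, within rounding noise).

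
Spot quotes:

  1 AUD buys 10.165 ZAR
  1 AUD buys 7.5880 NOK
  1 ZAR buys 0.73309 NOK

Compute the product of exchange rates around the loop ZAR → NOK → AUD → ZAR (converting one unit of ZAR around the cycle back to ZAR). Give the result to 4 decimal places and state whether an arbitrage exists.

0.9821 (arbitrage exists)

Around ZAR → NOK → AUD → ZAR: 1 × 0.73309 ÷ 7.5880 × 10.165 = 0.982058
Product < 1; profitable direction is ZAR → AUD → NOK → ZAR.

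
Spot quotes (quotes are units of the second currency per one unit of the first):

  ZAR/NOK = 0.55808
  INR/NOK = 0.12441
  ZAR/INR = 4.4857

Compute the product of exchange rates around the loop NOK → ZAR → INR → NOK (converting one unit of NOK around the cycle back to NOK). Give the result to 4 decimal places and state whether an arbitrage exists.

1.0000 (no arbitrage)

Around NOK → ZAR → INR → NOK: 1 ÷ 0.55808 × 4.4857 × 0.12441 = 0.999975
Product ≈ 1 (deviation 0.003%, within rounding noise).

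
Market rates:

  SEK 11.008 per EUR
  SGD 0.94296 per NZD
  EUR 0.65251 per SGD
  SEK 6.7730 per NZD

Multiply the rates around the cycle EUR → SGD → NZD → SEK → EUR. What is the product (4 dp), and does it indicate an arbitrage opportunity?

1.0000 (no arbitrage)

Around EUR → SGD → NZD → SEK → EUR: 1 ÷ 0.65251 ÷ 0.94296 × 6.7730 ÷ 11.008 = 0.999982
Product ≈ 1 (deviation 0.002%, within rounding noise).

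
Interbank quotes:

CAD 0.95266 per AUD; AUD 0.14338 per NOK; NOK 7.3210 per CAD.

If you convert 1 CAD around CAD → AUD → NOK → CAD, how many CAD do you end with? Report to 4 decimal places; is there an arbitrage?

1.0000 (no arbitrage)

Around CAD → AUD → NOK → CAD: 1 ÷ 0.95266 ÷ 0.14338 ÷ 7.3210 = 1.000007
Product ≈ 1 (deviation 0.001%, within rounding noise).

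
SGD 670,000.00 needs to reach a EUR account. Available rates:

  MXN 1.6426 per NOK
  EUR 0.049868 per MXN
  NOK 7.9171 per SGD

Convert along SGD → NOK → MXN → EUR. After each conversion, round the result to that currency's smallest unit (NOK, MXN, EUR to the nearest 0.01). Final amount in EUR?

EUR 434,504.92

SGD 670,000.00 × 7.9171 = NOK 5,304,457.00
NOK 5,304,457.00 × 1.6426 = MXN 8,713,101.07
MXN 8,713,101.07 × 0.049868 = EUR 434,504.92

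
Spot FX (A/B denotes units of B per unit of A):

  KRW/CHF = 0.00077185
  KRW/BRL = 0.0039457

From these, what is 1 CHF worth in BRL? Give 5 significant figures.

1 CHF ÷ 0.00077185 = 1295.59 KRW
1295.59 KRW × 0.0039457 = 5.112 BRL

CHF/BRL = 5.1120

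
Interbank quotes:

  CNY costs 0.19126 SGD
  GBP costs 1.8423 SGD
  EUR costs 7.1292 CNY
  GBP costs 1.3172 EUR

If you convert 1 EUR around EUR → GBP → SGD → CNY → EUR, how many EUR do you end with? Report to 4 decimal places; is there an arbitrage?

1.0258 (arbitrage exists)

Around EUR → GBP → SGD → CNY → EUR: 1 ÷ 1.3172 × 1.8423 ÷ 0.19126 ÷ 7.1292 = 1.025755
Product > 1; profitable direction is EUR → GBP → SGD → CNY → EUR.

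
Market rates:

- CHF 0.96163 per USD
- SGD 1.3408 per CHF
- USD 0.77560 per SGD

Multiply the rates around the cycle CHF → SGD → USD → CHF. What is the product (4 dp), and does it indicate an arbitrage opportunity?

Around CHF → SGD → USD → CHF: 1 × 1.3408 × 0.77560 × 0.96163 = 1.000023
Product ≈ 1 (deviation 0.002%, within rounding noise).

1.0000 (no arbitrage)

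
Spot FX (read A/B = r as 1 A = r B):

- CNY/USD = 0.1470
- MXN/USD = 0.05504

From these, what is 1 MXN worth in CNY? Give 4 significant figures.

MXN/CNY = 0.3744

1 MXN × 0.05504 = 0.05504 USD
0.05504 USD ÷ 0.1470 = 0.374422 CNY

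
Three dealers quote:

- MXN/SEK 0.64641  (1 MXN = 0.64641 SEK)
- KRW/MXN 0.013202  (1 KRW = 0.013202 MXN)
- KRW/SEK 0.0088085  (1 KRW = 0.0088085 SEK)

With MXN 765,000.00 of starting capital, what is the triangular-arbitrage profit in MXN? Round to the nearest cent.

Profit: MXN 24,615.38

Profitable loop is MXN → KRW → SEK → MXN:
MXN 765,000.00 ÷ 0.013202 = KRW 57,945,766
KRW 57,945,766 × 0.0088085 = SEK 510,415.28
SEK 510,415.28 ÷ 0.64641 = MXN 789,615.38
Profit = MXN 789,615.38 − MXN 765,000.00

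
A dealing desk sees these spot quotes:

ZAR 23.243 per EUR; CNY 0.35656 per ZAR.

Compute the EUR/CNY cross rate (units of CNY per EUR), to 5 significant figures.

1 EUR × 23.243 = 23.243 ZAR
23.243 ZAR × 0.35656 = 8.28752 CNY

EUR/CNY = 8.2875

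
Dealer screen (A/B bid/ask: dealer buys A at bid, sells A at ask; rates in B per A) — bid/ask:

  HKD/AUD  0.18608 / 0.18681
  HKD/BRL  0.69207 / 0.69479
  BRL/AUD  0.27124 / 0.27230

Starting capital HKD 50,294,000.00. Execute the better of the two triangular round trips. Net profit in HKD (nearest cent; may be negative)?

Best loop HKD → BRL → AUD → HKD:
HKD 50,294,000.00 × 0.69207 (sell HKD at bid) = BRL 34,806,968.58
BRL 34,806,968.58 × 0.27124 (sell BRL at bid) = AUD 9,441,042.16
AUD 9,441,042.16 ÷ 0.18681 (buy HKD at ask) = HKD 50,538,205.44

Net profit: HKD 244,205.44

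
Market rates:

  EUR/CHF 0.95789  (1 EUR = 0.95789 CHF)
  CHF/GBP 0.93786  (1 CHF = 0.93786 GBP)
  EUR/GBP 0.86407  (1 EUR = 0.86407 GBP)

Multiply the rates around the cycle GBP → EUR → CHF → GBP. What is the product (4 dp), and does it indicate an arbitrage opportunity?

Around GBP → EUR → CHF → GBP: 1 ÷ 0.86407 × 0.95789 × 0.93786 = 1.039692
Product > 1; profitable direction is GBP → EUR → CHF → GBP.

1.0397 (arbitrage exists)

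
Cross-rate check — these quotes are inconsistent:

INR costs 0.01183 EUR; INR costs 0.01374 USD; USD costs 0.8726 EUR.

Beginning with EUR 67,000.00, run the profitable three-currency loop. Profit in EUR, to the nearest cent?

Profit: EUR 903.47

Profitable loop is EUR → INR → USD → EUR:
EUR 67,000.00 ÷ 0.01183 = INR 5,663,567.20
INR 5,663,567.20 × 0.01374 = USD 77,817.41
USD 77,817.41 × 0.8726 = EUR 67,903.47
Profit = EUR 67,903.47 − EUR 67,000.00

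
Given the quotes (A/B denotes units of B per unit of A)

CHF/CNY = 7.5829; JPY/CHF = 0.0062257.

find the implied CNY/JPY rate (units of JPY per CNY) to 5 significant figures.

1 CNY ÷ 7.5829 = 0.131876 CHF
0.131876 CHF ÷ 0.0062257 = 21.1825 JPY

CNY/JPY = 21.182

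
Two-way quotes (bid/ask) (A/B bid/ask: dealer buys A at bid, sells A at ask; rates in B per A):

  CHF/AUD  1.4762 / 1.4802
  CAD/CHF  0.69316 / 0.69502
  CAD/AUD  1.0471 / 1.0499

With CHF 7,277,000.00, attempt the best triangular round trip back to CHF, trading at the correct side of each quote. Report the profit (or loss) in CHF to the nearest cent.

Best loop CHF → CAD → AUD → CHF:
CHF 7,277,000.00 ÷ 0.69502 (buy CAD at ask) = CAD 10,470,202.30
CAD 10,470,202.30 × 1.0471 (sell CAD at bid) = AUD 10,963,348.82
AUD 10,963,348.82 ÷ 1.4802 (buy CHF at ask) = CHF 7,406,667.22

Net profit: CHF 129,667.22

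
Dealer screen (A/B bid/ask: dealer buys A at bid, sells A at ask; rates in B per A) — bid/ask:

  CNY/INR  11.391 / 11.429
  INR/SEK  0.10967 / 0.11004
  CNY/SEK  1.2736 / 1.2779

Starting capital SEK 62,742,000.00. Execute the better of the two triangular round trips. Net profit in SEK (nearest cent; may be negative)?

Best loop SEK → INR → CNY → SEK:
SEK 62,742,000.00 ÷ 0.11004 (buy INR at ask) = INR 570,174,482.01
INR 570,174,482.01 ÷ 11.429 (buy CNY at ask) = CNY 49,888,396.36
CNY 49,888,396.36 × 1.2736 (sell CNY at bid) = SEK 63,537,861.60

Net profit: SEK 795,861.60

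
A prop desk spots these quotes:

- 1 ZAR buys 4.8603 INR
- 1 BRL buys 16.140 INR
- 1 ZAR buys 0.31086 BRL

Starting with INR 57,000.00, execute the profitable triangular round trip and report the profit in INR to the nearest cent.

Profit: INR 1,841.01

Profitable loop is INR → ZAR → BRL → INR:
INR 57,000.00 ÷ 4.8603 = ZAR 11,727.67
ZAR 11,727.67 × 0.31086 = BRL 3,645.66
BRL 3,645.66 × 16.140 = INR 58,841.01
Profit = INR 58,841.01 − INR 57,000.00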